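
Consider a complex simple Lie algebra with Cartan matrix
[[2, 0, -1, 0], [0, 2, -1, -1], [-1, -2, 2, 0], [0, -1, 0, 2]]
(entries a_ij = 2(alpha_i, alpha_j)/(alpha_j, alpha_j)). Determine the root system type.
The matrix has rank 4 with 2's on the diagonal. Reading the off-diagonal entries as Dynkin edges (a single edge where a_ij = a_ji = -1; a double or triple edge where a_ij * a_ji = 2 or 3), the diagram is a chain of 4 nodes with a double edge between the middle two (F_4). One simple-root ordering that puts it in standard form is (alpha_1, alpha_3, alpha_2, alpha_4). So the algebra is type F_4.

F4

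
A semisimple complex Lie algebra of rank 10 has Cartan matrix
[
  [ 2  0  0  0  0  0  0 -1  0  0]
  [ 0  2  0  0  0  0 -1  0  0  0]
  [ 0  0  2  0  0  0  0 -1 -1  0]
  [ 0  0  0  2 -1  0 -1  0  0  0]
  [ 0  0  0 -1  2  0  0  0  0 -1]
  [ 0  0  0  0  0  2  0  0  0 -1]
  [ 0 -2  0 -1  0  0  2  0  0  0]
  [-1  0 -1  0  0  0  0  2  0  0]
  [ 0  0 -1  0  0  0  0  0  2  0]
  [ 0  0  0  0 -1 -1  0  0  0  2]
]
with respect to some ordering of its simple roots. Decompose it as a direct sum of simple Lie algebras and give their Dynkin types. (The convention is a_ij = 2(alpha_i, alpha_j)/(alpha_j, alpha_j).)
type A_4 ⊕ type B_6

The diagram associated to this matrix has two connected components: the simple roots {alpha_1, alpha_3, alpha_8, alpha_9} form a chain of 4 nodes with single edges (A_4), and {alpha_2, alpha_4, alpha_5, alpha_6, alpha_7, alpha_10} form a chain of 6 nodes with a double edge at one end; the terminal node there is the unique short simple root (B_6). A semisimple Lie algebra decomposes uniquely as the direct sum of simple ideals, one per connected component of its Dynkin diagram, so g ≅ A_4 ⊕ B_6 (dimension 24 + 78 = 102).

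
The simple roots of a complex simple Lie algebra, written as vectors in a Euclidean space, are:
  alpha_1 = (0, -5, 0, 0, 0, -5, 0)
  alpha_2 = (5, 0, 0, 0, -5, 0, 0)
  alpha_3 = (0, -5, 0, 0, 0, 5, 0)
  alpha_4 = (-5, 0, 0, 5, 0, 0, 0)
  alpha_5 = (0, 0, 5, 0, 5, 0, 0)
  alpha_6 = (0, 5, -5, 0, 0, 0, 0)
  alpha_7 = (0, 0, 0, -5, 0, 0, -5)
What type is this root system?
Compute the Cartan integers a_ij = 2(alpha_i, alpha_j)/(alpha_j, alpha_j); the resulting 7x7 Cartan matrix is
[[2, 0, 0, 0, 0, -1, 0], [0, 2, 0, -1, -1, 0, 0], [0, 0, 2, 0, 0, -1, 0], [0, -1, 0, 2, 0, 0, -1], [0, -1, 0, 0, 2, -1, 0], [-1, 0, -1, 0, -1, 2, 0], [0, 0, 0, -1, 0, 0, 2]].
All simple roots have the same length, so the diagram is simply laced. The associated Dynkin diagram is a chain of 5 nodes with a fork of two nodes at one end (D_7), so the type is D_7 (the algebra so(14)).

D_7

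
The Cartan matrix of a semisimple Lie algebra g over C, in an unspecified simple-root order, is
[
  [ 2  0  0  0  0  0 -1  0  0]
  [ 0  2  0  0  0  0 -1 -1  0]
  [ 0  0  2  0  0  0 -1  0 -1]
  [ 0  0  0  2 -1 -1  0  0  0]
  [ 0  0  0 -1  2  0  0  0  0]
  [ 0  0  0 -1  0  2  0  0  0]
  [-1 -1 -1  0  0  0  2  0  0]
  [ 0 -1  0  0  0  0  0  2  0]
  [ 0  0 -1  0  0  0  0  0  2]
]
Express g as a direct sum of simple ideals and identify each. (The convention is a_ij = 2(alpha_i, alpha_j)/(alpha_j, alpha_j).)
A_3 + E_6

The diagram associated to this matrix has two connected components: the simple roots {alpha_4, alpha_5, alpha_6} form a chain of 3 nodes with single edges (A_3), and {alpha_1, alpha_2, alpha_3, alpha_7, alpha_8, alpha_9} form a chain of 5 nodes with one extra node attached to the third node from one end (E_6). A semisimple Lie algebra decomposes uniquely as the direct sum of simple ideals, one per connected component of its Dynkin diagram, so g ≅ A_3 ⊕ E_6 (dimension 15 + 78 = 93).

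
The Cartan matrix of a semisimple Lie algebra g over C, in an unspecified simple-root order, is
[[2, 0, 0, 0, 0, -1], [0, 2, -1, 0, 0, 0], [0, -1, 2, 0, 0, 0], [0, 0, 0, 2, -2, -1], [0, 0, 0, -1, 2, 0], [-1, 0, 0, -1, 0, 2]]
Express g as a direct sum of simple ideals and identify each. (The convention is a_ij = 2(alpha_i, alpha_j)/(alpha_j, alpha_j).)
A2 ⊕ B4

The diagram associated to this matrix has two connected components: the simple roots {alpha_2, alpha_3} form a chain of 2 nodes with single edges (A_2), and {alpha_1, alpha_4, alpha_5, alpha_6} form a chain of 4 nodes with a double edge at one end; the terminal node there is the unique short simple root (B_4). A semisimple Lie algebra decomposes uniquely as the direct sum of simple ideals, one per connected component of its Dynkin diagram, so g ≅ A_2 ⊕ B_4 (dimension 8 + 36 = 44).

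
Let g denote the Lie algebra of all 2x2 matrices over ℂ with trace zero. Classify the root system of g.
A1

This is sl(2), which has dimension 2^2 - 1 = 3 and rank 2 - 1 = 1 (a Cartan subalgebra is the diagonal traceless matrices). In the classification of classical Lie algebras, the special linear algebra sl(n+1) has type A_n; here n = 1, so the Dynkin diagram is a chain of 1 nodes with single edges (A_1). Hence the type is A_1.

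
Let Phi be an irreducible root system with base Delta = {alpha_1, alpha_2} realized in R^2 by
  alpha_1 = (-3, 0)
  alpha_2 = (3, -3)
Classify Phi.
Compute the Cartan integers a_ij = 2(alpha_i, alpha_j)/(alpha_j, alpha_j); the resulting 2x2 Cartan matrix is
[[2, -1], [-2, 2]].
The roots have two lengths (squared-length ratio 2:1); the short ones are alpha_{1}. The associated Dynkin diagram is a chain of 2 nodes with a double edge at one end; the terminal node there is the unique short simple root (B_2), so the type is B_2 (the algebra so(5)).

B_2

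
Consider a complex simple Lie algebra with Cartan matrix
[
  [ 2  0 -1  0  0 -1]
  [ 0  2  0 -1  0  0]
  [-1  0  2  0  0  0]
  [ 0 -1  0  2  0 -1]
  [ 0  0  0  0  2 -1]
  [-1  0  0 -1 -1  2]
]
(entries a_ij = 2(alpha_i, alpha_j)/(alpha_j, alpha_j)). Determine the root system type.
The matrix has rank 6 with 2's on the diagonal. Reading the off-diagonal entries as Dynkin edges (a single edge where a_ij = a_ji = -1; a double or triple edge where a_ij * a_ji = 2 or 3), the diagram is a chain of 5 nodes with one extra node attached to the third node from one end (E_6). One simple-root ordering that puts it in standard form is (alpha_2, alpha_5, alpha_4, alpha_6, alpha_1, alpha_3). So the algebra is type E_6.

E_6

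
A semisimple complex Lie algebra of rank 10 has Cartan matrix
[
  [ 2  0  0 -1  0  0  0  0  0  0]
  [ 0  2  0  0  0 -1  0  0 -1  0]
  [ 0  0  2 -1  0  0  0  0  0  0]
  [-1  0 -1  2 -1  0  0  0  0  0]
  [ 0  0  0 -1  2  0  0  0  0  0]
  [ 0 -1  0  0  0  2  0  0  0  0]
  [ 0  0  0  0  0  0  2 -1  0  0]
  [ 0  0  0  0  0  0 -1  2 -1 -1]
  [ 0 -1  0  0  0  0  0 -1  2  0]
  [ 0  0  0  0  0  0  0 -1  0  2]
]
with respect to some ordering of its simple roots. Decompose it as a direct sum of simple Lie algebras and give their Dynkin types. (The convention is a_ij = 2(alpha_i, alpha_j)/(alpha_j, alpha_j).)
The diagram associated to this matrix has two connected components: the simple roots {alpha_1, alpha_3, alpha_4, alpha_5} form a chain of 2 nodes with a fork of two nodes at one end (D_4), and {alpha_2, alpha_6, alpha_7, alpha_8, alpha_9, alpha_10} form a chain of 4 nodes with a fork of two nodes at one end (D_6). A semisimple Lie algebra decomposes uniquely as the direct sum of simple ideals, one per connected component of its Dynkin diagram, so g ≅ D_4 ⊕ D_6 (dimension 28 + 66 = 94).

D_4 ⊕ D_6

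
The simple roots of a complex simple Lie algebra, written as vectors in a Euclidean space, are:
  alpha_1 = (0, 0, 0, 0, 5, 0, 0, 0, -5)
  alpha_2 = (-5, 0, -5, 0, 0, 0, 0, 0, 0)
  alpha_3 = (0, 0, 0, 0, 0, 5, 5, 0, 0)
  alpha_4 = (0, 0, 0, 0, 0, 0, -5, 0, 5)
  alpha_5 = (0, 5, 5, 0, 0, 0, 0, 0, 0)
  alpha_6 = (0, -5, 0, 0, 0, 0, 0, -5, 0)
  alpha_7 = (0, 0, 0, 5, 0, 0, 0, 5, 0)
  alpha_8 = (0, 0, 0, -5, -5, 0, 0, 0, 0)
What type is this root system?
Compute the Cartan integers a_ij = 2(alpha_i, alpha_j)/(alpha_j, alpha_j); the resulting 8x8 Cartan matrix is
[[2, 0, 0, -1, 0, 0, 0, -1], [0, 2, 0, 0, -1, 0, 0, 0], [0, 0, 2, -1, 0, 0, 0, 0], [-1, 0, -1, 2, 0, 0, 0, 0], [0, -1, 0, 0, 2, -1, 0, 0], [0, 0, 0, 0, -1, 2, -1, 0], [0, 0, 0, 0, 0, -1, 2, -1], [-1, 0, 0, 0, 0, 0, -1, 2]].
All simple roots have the same length, so the diagram is simply laced. The associated Dynkin diagram is a chain of 8 nodes with single edges (A_8), so the type is A_8 (the algebra sl(9)).

type A_8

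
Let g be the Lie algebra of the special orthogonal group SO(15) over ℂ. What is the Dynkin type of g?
This is so(15) with 15 odd, which has dimension 15(15-1)/2 = 105 and rank (15-1)/2 = 7. In the classification of classical Lie algebras, the orthogonal algebra so(2n+1) in an odd number of variables has type B_n; here n = 7, so the Dynkin diagram is a chain of 7 nodes with a double edge at one end; the terminal node there is the unique short simple root (B_7). Hence the type is B_7.

B7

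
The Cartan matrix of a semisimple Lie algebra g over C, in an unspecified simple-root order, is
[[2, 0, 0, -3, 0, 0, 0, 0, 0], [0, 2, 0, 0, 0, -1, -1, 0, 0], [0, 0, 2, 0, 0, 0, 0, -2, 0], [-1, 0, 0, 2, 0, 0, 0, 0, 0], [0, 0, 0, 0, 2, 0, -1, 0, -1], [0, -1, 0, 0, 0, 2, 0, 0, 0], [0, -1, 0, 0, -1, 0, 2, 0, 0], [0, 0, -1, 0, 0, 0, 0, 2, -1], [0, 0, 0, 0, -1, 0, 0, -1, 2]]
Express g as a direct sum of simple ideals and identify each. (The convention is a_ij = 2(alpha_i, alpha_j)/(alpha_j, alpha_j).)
type C_7 ⊕ type G_2

The diagram associated to this matrix has two connected components: the simple roots {alpha_2, alpha_3, alpha_5, alpha_6, alpha_7, alpha_8, alpha_9} form a chain of 7 nodes with a double edge at one end; the terminal node there is the unique long simple root (C_7), and {alpha_1, alpha_4} form two nodes joined by a triple edge (G_2). A semisimple Lie algebra decomposes uniquely as the direct sum of simple ideals, one per connected component of its Dynkin diagram, so g ≅ C_7 ⊕ G_2 (dimension 105 + 14 = 119).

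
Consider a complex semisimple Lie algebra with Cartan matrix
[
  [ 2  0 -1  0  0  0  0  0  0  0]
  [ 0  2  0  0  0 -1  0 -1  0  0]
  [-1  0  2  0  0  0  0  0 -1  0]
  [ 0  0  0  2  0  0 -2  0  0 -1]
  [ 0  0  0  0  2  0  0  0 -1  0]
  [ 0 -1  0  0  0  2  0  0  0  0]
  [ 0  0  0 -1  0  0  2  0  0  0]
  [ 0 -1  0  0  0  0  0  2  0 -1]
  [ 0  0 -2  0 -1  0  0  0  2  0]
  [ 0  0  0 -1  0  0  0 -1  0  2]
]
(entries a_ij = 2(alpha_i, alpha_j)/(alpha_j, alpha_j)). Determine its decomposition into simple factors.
type B_6 ⊕ type F_4

The diagram associated to this matrix has two connected components: the simple roots {alpha_2, alpha_4, alpha_6, alpha_7, alpha_8, alpha_10} form a chain of 6 nodes with a double edge at one end; the terminal node there is the unique short simple root (B_6), and {alpha_1, alpha_3, alpha_5, alpha_9} form a chain of 4 nodes with a double edge between the middle two (F_4). A semisimple Lie algebra decomposes uniquely as the direct sum of simple ideals, one per connected component of its Dynkin diagram, so g ≅ B_6 ⊕ F_4 (dimension 78 + 52 = 130).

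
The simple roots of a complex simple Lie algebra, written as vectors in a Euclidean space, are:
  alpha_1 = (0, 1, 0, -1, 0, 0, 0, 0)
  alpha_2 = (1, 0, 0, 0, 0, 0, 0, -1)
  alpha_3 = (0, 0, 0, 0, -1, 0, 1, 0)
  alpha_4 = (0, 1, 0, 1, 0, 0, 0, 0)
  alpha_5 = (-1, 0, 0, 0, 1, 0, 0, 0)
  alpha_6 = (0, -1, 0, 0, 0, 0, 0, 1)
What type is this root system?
type D_6

Compute the Cartan integers a_ij = 2(alpha_i, alpha_j)/(alpha_j, alpha_j); the resulting 6x6 Cartan matrix is
[[2, 0, 0, 0, 0, -1], [0, 2, 0, 0, -1, -1], [0, 0, 2, 0, -1, 0], [0, 0, 0, 2, 0, -1], [0, -1, -1, 0, 2, 0], [-1, -1, 0, -1, 0, 2]].
All simple roots have the same length, so the diagram is simply laced. The associated Dynkin diagram is a chain of 4 nodes with a fork of two nodes at one end (D_6), so the type is D_6 (the algebra so(12)).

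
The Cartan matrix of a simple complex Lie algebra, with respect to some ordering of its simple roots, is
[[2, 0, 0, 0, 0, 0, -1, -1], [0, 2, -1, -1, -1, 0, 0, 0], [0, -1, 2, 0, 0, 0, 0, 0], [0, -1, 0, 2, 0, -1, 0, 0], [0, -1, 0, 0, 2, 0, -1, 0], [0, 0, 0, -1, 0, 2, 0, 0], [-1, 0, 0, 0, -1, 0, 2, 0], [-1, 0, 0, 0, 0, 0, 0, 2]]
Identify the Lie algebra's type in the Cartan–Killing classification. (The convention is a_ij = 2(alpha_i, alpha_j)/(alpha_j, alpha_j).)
The matrix has rank 8 with 2's on the diagonal. Reading the off-diagonal entries as Dynkin edges (a single edge where a_ij = a_ji = -1; a double or triple edge where a_ij * a_ji = 2 or 3), the diagram is a chain of 7 nodes with one extra node attached to the third node from one end (E_8). One simple-root ordering that puts it in standard form is (alpha_6, alpha_3, alpha_4, alpha_2, alpha_5, alpha_7, alpha_1, alpha_8). So the algebra is type E_8.

E_8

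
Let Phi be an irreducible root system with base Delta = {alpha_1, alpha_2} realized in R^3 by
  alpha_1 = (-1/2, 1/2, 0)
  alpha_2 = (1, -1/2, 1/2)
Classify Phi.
G2

Compute the Cartan integers a_ij = 2(alpha_i, alpha_j)/(alpha_j, alpha_j); the resulting 2x2 Cartan matrix is
[[2, -1], [-3, 2]].
The roots have two lengths (squared-length ratio 3:1); the short ones are alpha_{1}. The associated Dynkin diagram is two nodes joined by a triple edge (G_2), so the type is G_2.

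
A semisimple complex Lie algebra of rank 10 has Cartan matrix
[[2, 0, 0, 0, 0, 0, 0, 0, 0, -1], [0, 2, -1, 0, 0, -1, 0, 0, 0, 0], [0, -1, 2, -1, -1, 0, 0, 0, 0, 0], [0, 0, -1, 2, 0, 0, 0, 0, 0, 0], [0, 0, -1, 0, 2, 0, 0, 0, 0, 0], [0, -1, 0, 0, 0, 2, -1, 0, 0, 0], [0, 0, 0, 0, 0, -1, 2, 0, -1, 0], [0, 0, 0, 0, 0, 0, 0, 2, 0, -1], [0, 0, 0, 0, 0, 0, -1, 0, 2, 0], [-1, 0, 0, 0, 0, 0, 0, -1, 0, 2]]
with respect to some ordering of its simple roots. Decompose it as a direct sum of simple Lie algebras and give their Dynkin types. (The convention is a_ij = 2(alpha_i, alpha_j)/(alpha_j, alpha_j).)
A_3 (sl(4)) ⊕ D_7 (so(14))

The diagram associated to this matrix has two connected components: the simple roots {alpha_1, alpha_8, alpha_10} form a chain of 3 nodes with single edges (A_3), and {alpha_2, alpha_3, alpha_4, alpha_5, alpha_6, alpha_7, alpha_9} form a chain of 5 nodes with a fork of two nodes at one end (D_7). A semisimple Lie algebra decomposes uniquely as the direct sum of simple ideals, one per connected component of its Dynkin diagram, so g ≅ A_3 ⊕ D_7 (dimension 15 + 91 = 106).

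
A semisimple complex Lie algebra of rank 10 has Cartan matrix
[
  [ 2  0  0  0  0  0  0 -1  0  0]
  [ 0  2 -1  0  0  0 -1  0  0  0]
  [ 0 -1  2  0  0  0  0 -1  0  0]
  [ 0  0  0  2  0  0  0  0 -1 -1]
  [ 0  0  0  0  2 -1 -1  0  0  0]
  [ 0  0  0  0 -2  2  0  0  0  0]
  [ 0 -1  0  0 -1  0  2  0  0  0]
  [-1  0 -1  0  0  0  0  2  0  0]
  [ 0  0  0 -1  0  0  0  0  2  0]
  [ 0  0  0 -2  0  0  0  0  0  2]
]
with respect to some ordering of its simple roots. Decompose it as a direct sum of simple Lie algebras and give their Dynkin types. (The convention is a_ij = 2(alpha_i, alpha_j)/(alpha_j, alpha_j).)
The diagram associated to this matrix has two connected components: the simple roots {alpha_4, alpha_9, alpha_10} form a chain of 3 nodes with a double edge at one end; the terminal node there is the unique long simple root (C_3), and {alpha_1, alpha_2, alpha_3, alpha_5, alpha_6, alpha_7, alpha_8} form a chain of 7 nodes with a double edge at one end; the terminal node there is the unique long simple root (C_7). A semisimple Lie algebra decomposes uniquely as the direct sum of simple ideals, one per connected component of its Dynkin diagram, so g ≅ C_3 ⊕ C_7 (dimension 21 + 105 = 126).

type C_3 + type C_7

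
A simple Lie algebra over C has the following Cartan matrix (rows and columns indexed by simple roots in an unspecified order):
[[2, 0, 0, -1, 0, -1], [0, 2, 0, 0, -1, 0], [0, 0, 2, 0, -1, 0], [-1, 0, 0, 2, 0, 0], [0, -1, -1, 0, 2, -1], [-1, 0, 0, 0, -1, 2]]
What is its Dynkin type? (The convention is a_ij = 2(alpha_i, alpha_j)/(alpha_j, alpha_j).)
The matrix has rank 6 with 2's on the diagonal. Reading the off-diagonal entries as Dynkin edges (a single edge where a_ij = a_ji = -1; a double or triple edge where a_ij * a_ji = 2 or 3), the diagram is a chain of 4 nodes with a fork of two nodes at one end (D_6). One simple-root ordering that puts it in standard form is (alpha_4, alpha_1, alpha_6, alpha_5, alpha_3, alpha_2). So the algebra is type D_6, i.e. so(12).

D_6 (so(12))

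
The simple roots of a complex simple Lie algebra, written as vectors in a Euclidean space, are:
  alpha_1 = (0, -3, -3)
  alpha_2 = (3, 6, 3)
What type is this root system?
G_2

Compute the Cartan integers a_ij = 2(alpha_i, alpha_j)/(alpha_j, alpha_j); the resulting 2x2 Cartan matrix is
[[2, -1], [-3, 2]].
The roots have two lengths (squared-length ratio 3:1); the short ones are alpha_{1}. The associated Dynkin diagram is two nodes joined by a triple edge (G_2), so the type is G_2.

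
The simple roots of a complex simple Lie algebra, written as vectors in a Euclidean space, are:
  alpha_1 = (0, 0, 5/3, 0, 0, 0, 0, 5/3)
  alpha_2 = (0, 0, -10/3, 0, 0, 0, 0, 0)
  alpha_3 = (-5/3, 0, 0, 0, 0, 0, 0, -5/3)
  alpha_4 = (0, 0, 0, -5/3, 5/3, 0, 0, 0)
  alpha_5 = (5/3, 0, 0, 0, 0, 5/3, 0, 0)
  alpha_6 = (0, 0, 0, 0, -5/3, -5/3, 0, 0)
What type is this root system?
Compute the Cartan integers a_ij = 2(alpha_i, alpha_j)/(alpha_j, alpha_j); the resulting 6x6 Cartan matrix is
[[2, -1, -1, 0, 0, 0], [-2, 2, 0, 0, 0, 0], [-1, 0, 2, 0, -1, 0], [0, 0, 0, 2, 0, -1], [0, 0, -1, 0, 2, -1], [0, 0, 0, -1, -1, 2]].
The roots have two lengths (squared-length ratio 2:1); the short ones are alpha_{1,3,4,5,6}. The associated Dynkin diagram is a chain of 6 nodes with a double edge at one end; the terminal node there is the unique long simple root (C_6), so the type is C_6 (the algebra sp(12)).

C_6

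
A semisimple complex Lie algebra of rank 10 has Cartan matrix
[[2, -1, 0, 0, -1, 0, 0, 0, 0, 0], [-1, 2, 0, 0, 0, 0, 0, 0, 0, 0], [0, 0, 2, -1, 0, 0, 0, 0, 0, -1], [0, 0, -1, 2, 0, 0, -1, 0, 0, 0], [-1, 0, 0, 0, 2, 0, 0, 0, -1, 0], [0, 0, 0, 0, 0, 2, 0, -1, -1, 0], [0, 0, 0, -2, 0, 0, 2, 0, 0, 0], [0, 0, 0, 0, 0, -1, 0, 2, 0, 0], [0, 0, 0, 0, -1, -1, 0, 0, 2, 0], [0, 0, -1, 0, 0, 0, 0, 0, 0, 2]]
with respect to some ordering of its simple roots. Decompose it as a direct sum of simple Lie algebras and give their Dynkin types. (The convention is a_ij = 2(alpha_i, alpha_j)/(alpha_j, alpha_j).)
A_6 (sl(7)) ⊕ C_4 (sp(8))

The diagram associated to this matrix has two connected components: the simple roots {alpha_1, alpha_2, alpha_5, alpha_6, alpha_8, alpha_9} form a chain of 6 nodes with single edges (A_6), and {alpha_3, alpha_4, alpha_7, alpha_10} form a chain of 4 nodes with a double edge at one end; the terminal node there is the unique long simple root (C_4). A semisimple Lie algebra decomposes uniquely as the direct sum of simple ideals, one per connected component of its Dynkin diagram, so g ≅ A_6 ⊕ C_4 (dimension 48 + 36 = 84).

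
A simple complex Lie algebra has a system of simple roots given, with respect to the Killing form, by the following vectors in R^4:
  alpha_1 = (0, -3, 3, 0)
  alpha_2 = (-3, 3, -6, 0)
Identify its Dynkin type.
Compute the Cartan integers a_ij = 2(alpha_i, alpha_j)/(alpha_j, alpha_j); the resulting 2x2 Cartan matrix is
[[2, -1], [-3, 2]].
The roots have two lengths (squared-length ratio 3:1); the short ones are alpha_{1}. The associated Dynkin diagram is two nodes joined by a triple edge (G_2), so the type is G_2.

G2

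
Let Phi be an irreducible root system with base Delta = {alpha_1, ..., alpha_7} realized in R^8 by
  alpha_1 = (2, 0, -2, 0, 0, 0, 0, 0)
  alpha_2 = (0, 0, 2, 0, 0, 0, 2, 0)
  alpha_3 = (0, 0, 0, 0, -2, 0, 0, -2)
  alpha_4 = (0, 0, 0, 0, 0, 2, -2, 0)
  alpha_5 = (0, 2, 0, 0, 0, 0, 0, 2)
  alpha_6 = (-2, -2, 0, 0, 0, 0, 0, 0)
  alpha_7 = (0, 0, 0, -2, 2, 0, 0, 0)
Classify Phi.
A_7

Compute the Cartan integers a_ij = 2(alpha_i, alpha_j)/(alpha_j, alpha_j); the resulting 7x7 Cartan matrix is
[[2, -1, 0, 0, 0, -1, 0], [-1, 2, 0, -1, 0, 0, 0], [0, 0, 2, 0, -1, 0, -1], [0, -1, 0, 2, 0, 0, 0], [0, 0, -1, 0, 2, -1, 0], [-1, 0, 0, 0, -1, 2, 0], [0, 0, -1, 0, 0, 0, 2]].
All simple roots have the same length, so the diagram is simply laced. The associated Dynkin diagram is a chain of 7 nodes with single edges (A_7), so the type is A_7 (the algebra sl(8)).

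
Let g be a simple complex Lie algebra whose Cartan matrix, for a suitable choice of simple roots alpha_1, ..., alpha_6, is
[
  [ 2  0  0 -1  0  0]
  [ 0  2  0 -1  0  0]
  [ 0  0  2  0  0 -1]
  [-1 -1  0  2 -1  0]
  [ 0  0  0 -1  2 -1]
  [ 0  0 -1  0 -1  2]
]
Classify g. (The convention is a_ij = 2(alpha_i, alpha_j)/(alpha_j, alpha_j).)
The matrix has rank 6 with 2's on the diagonal. Reading the off-diagonal entries as Dynkin edges (a single edge where a_ij = a_ji = -1; a double or triple edge where a_ij * a_ji = 2 or 3), the diagram is a chain of 4 nodes with a fork of two nodes at one end (D_6). One simple-root ordering that puts it in standard form is (alpha_3, alpha_6, alpha_5, alpha_4, alpha_2, alpha_1). So the algebra is type D_6, i.e. so(12).

D_6 (so(12))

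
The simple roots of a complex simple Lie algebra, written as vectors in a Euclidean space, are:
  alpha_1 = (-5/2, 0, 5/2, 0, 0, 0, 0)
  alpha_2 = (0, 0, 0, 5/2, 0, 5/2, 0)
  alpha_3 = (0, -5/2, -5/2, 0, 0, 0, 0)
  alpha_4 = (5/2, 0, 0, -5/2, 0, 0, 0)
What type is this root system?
type A_4

Compute the Cartan integers a_ij = 2(alpha_i, alpha_j)/(alpha_j, alpha_j); the resulting 4x4 Cartan matrix is
[[2, 0, -1, -1], [0, 2, 0, -1], [-1, 0, 2, 0], [-1, -1, 0, 2]].
All simple roots have the same length, so the diagram is simply laced. The associated Dynkin diagram is a chain of 4 nodes with single edges (A_4), so the type is A_4 (the algebra sl(5)).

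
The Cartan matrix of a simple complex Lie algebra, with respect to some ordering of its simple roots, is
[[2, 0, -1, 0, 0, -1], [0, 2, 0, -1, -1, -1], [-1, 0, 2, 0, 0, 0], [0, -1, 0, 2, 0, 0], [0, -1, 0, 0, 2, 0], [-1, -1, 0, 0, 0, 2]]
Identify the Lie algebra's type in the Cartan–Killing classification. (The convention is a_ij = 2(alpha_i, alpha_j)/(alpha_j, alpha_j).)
The matrix has rank 6 with 2's on the diagonal. Reading the off-diagonal entries as Dynkin edges (a single edge where a_ij = a_ji = -1; a double or triple edge where a_ij * a_ji = 2 or 3), the diagram is a chain of 4 nodes with a fork of two nodes at one end (D_6). One simple-root ordering that puts it in standard form is (alpha_3, alpha_1, alpha_6, alpha_2, alpha_4, alpha_5). So the algebra is type D_6, i.e. so(12).

D_6 (so(12))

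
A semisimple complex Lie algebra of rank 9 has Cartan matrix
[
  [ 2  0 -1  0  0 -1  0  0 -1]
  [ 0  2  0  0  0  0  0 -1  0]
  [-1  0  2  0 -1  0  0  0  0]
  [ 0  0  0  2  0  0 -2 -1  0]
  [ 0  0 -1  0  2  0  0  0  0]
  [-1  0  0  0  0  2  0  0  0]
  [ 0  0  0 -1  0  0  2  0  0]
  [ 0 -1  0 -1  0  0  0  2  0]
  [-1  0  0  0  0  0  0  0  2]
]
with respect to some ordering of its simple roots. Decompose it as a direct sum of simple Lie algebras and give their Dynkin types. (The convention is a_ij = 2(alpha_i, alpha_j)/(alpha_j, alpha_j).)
The diagram associated to this matrix has two connected components: the simple roots {alpha_2, alpha_4, alpha_7, alpha_8} form a chain of 4 nodes with a double edge at one end; the terminal node there is the unique short simple root (B_4), and {alpha_1, alpha_3, alpha_5, alpha_6, alpha_9} form a chain of 3 nodes with a fork of two nodes at one end (D_5). A semisimple Lie algebra decomposes uniquely as the direct sum of simple ideals, one per connected component of its Dynkin diagram, so g ≅ B_4 ⊕ D_5 (dimension 36 + 45 = 81).

type B_4 ⊕ type D_5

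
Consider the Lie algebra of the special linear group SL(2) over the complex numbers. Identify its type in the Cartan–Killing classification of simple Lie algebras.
This is sl(2), which has dimension 2^2 - 1 = 3 and rank 2 - 1 = 1 (a Cartan subalgebra is the diagonal traceless matrices). In the classification of classical Lie algebras, the special linear algebra sl(n+1) has type A_n; here n = 1, so the Dynkin diagram is a chain of 1 nodes with single edges (A_1). Hence the type is A_1.

A_1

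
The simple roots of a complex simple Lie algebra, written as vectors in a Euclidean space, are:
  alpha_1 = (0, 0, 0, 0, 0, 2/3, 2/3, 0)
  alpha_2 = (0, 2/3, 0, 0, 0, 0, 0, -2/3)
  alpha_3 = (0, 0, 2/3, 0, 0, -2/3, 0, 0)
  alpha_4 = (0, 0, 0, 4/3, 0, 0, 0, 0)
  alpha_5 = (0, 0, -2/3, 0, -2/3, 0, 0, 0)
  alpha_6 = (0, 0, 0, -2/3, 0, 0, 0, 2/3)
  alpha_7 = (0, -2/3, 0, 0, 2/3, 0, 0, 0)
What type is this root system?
C7

Compute the Cartan integers a_ij = 2(alpha_i, alpha_j)/(alpha_j, alpha_j); the resulting 7x7 Cartan matrix is
[[2, 0, -1, 0, 0, 0, 0], [0, 2, 0, 0, 0, -1, -1], [-1, 0, 2, 0, -1, 0, 0], [0, 0, 0, 2, 0, -2, 0], [0, 0, -1, 0, 2, 0, -1], [0, -1, 0, -1, 0, 2, 0], [0, -1, 0, 0, -1, 0, 2]].
The roots have two lengths (squared-length ratio 2:1); the short ones are alpha_{1,2,3,5,6,7}. The associated Dynkin diagram is a chain of 7 nodes with a double edge at one end; the terminal node there is the unique long simple root (C_7), so the type is C_7 (the algebra sp(14)).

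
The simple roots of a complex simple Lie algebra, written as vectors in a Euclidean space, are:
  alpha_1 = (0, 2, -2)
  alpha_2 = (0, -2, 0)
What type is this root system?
type B_2

Compute the Cartan integers a_ij = 2(alpha_i, alpha_j)/(alpha_j, alpha_j); the resulting 2x2 Cartan matrix is
[[2, -2], [-1, 2]].
The roots have two lengths (squared-length ratio 2:1); the short ones are alpha_{2}. The associated Dynkin diagram is a chain of 2 nodes with a double edge at one end; the terminal node there is the unique short simple root (B_2), so the type is B_2 (the algebra so(5)).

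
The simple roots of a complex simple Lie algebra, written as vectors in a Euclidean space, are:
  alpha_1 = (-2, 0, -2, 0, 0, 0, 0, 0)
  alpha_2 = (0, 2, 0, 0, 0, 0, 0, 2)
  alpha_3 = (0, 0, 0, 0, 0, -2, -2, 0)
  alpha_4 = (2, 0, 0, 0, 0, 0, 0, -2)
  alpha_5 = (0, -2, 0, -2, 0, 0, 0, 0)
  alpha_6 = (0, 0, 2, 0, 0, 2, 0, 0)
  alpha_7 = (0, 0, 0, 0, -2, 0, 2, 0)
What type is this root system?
Compute the Cartan integers a_ij = 2(alpha_i, alpha_j)/(alpha_j, alpha_j); the resulting 7x7 Cartan matrix is
[[2, 0, 0, -1, 0, -1, 0], [0, 2, 0, -1, -1, 0, 0], [0, 0, 2, 0, 0, -1, -1], [-1, -1, 0, 2, 0, 0, 0], [0, -1, 0, 0, 2, 0, 0], [-1, 0, -1, 0, 0, 2, 0], [0, 0, -1, 0, 0, 0, 2]].
All simple roots have the same length, so the diagram is simply laced. The associated Dynkin diagram is a chain of 7 nodes with single edges (A_7), so the type is A_7 (the algebra sl(8)).

A_7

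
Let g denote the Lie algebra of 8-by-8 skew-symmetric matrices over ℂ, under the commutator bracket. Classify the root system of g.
D4

This is so(8) with 8 even, which has dimension 8(8-1)/2 = 28 and rank 8/2 = 4. In the classification of classical Lie algebras, the orthogonal algebra so(2n) in an even number of variables has type D_n; here n = 4, so the Dynkin diagram is a chain of 2 nodes with a fork of two nodes at one end (D_4). Hence the type is D_4.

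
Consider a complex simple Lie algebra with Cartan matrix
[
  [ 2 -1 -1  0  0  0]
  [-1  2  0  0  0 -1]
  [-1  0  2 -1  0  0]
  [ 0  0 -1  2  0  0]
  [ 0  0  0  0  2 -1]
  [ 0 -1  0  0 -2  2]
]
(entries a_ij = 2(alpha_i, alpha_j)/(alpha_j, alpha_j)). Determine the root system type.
The matrix has rank 6 with 2's on the diagonal. Reading the off-diagonal entries as Dynkin edges (a single edge where a_ij = a_ji = -1; a double or triple edge where a_ij * a_ji = 2 or 3), the diagram is a chain of 6 nodes with a double edge at one end; the terminal node there is the unique short simple root (B_6). One simple-root ordering that puts it in standard form is (alpha_4, alpha_3, alpha_1, alpha_2, alpha_6, alpha_5). So the algebra is type B_6, i.e. so(13).

B_6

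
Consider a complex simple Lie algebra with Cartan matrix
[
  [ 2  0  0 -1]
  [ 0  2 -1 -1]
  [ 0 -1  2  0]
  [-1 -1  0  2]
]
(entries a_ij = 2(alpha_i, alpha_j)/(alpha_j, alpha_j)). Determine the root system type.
A4

The matrix has rank 4 with 2's on the diagonal. Reading the off-diagonal entries as Dynkin edges (a single edge where a_ij = a_ji = -1; a double or triple edge where a_ij * a_ji = 2 or 3), the diagram is a chain of 4 nodes with single edges (A_4). One simple-root ordering that puts it in standard form is (alpha_1, alpha_4, alpha_2, alpha_3). So the algebra is type A_4, i.e. sl(5).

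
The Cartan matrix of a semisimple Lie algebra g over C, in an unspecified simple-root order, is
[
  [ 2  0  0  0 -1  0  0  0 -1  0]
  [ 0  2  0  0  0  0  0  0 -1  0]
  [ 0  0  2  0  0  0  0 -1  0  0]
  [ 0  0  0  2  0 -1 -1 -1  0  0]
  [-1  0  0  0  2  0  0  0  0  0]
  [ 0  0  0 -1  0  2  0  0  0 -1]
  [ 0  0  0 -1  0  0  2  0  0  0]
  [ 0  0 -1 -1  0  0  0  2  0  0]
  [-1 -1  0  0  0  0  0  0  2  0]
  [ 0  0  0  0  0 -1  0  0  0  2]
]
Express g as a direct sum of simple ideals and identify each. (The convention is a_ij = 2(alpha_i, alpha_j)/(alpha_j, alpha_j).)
The diagram associated to this matrix has two connected components: the simple roots {alpha_1, alpha_2, alpha_5, alpha_9} form a chain of 4 nodes with single edges (A_4), and {alpha_3, alpha_4, alpha_6, alpha_7, alpha_8, alpha_10} form a chain of 5 nodes with one extra node attached to the third node from one end (E_6). A semisimple Lie algebra decomposes uniquely as the direct sum of simple ideals, one per connected component of its Dynkin diagram, so g ≅ A_4 ⊕ E_6 (dimension 24 + 78 = 102).

A_4 (sl(5)) ⊕ E_6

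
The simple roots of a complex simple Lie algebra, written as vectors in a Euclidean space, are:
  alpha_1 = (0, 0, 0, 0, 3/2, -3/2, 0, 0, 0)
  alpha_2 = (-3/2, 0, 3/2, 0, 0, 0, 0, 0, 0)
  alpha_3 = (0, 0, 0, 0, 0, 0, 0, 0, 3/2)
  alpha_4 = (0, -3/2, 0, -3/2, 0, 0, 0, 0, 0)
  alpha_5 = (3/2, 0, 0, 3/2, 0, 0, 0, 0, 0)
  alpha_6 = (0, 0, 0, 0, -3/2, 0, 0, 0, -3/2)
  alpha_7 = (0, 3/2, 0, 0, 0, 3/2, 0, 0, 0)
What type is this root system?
Compute the Cartan integers a_ij = 2(alpha_i, alpha_j)/(alpha_j, alpha_j); the resulting 7x7 Cartan matrix is
[[2, 0, 0, 0, 0, -1, -1], [0, 2, 0, 0, -1, 0, 0], [0, 0, 2, 0, 0, -1, 0], [0, 0, 0, 2, -1, 0, -1], [0, -1, 0, -1, 2, 0, 0], [-1, 0, -2, 0, 0, 2, 0], [-1, 0, 0, -1, 0, 0, 2]].
The roots have two lengths (squared-length ratio 2:1); the short ones are alpha_{3}. The associated Dynkin diagram is a chain of 7 nodes with a double edge at one end; the terminal node there is the unique short simple root (B_7), so the type is B_7 (the algebra so(15)).

B7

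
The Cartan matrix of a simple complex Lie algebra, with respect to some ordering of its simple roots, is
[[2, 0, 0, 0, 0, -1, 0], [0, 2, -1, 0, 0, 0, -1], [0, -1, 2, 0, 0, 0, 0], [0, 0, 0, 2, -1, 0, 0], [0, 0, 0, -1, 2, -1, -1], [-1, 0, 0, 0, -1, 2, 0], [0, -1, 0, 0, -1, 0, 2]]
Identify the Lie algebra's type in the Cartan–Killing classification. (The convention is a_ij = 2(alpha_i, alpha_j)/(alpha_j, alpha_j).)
The matrix has rank 7 with 2's on the diagonal. Reading the off-diagonal entries as Dynkin edges (a single edge where a_ij = a_ji = -1; a double or triple edge where a_ij * a_ji = 2 or 3), the diagram is a chain of 6 nodes with one extra node attached to the third node from one end (E_7). One simple-root ordering that puts it in standard form is (alpha_1, alpha_4, alpha_6, alpha_5, alpha_7, alpha_2, alpha_3). So the algebra is type E_7.

E_7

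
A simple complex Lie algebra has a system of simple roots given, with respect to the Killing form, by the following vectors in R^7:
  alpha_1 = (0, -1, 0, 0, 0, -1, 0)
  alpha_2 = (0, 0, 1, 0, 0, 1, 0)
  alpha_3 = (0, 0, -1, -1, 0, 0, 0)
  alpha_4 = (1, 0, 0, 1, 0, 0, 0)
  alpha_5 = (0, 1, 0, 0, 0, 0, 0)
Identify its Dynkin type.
B_5

Compute the Cartan integers a_ij = 2(alpha_i, alpha_j)/(alpha_j, alpha_j); the resulting 5x5 Cartan matrix is
[[2, -1, 0, 0, -2], [-1, 2, -1, 0, 0], [0, -1, 2, -1, 0], [0, 0, -1, 2, 0], [-1, 0, 0, 0, 2]].
The roots have two lengths (squared-length ratio 2:1); the short ones are alpha_{5}. The associated Dynkin diagram is a chain of 5 nodes with a double edge at one end; the terminal node there is the unique short simple root (B_5), so the type is B_5 (the algebra so(11)).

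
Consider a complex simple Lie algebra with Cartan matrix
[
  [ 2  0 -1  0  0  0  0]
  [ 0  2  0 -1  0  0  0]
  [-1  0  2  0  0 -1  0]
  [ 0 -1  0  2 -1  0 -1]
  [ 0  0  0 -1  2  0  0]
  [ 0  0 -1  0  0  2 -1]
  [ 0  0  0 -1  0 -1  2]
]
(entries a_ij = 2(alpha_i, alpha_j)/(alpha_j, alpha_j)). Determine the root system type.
D_7 (so(14))

The matrix has rank 7 with 2's on the diagonal. Reading the off-diagonal entries as Dynkin edges (a single edge where a_ij = a_ji = -1; a double or triple edge where a_ij * a_ji = 2 or 3), the diagram is a chain of 5 nodes with a fork of two nodes at one end (D_7). One simple-root ordering that puts it in standard form is (alpha_1, alpha_3, alpha_6, alpha_7, alpha_4, alpha_2, alpha_5). So the algebra is type D_7, i.e. so(14).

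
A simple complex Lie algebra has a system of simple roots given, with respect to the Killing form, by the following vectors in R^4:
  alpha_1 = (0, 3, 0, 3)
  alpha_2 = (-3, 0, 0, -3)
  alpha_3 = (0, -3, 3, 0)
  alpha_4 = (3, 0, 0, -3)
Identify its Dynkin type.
Compute the Cartan integers a_ij = 2(alpha_i, alpha_j)/(alpha_j, alpha_j); the resulting 4x4 Cartan matrix is
[[2, -1, -1, -1], [-1, 2, 0, 0], [-1, 0, 2, 0], [-1, 0, 0, 2]].
All simple roots have the same length, so the diagram is simply laced. The associated Dynkin diagram is a chain of 2 nodes with a fork of two nodes at one end (D_4), so the type is D_4 (the algebra so(8)).

type D_4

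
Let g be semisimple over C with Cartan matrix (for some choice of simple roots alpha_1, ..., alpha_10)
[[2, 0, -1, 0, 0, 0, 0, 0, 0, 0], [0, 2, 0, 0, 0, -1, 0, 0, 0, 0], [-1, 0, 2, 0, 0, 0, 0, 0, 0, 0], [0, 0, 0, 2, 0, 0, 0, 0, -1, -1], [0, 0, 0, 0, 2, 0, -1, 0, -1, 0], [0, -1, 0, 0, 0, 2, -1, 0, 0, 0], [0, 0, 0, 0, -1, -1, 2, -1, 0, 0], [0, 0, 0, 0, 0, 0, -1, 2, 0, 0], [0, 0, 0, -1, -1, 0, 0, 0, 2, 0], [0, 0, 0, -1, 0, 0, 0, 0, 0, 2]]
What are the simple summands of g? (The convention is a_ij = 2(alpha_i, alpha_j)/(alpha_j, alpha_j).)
The diagram associated to this matrix has two connected components: the simple roots {alpha_1, alpha_3} form a chain of 2 nodes with single edges (A_2), and {alpha_2, alpha_4, alpha_5, alpha_6, alpha_7, alpha_8, alpha_9, alpha_10} form a chain of 7 nodes with one extra node attached to the third node from one end (E_8). A semisimple Lie algebra decomposes uniquely as the direct sum of simple ideals, one per connected component of its Dynkin diagram, so g ≅ A_2 ⊕ E_8 (dimension 8 + 248 = 256).

A_2 + E_8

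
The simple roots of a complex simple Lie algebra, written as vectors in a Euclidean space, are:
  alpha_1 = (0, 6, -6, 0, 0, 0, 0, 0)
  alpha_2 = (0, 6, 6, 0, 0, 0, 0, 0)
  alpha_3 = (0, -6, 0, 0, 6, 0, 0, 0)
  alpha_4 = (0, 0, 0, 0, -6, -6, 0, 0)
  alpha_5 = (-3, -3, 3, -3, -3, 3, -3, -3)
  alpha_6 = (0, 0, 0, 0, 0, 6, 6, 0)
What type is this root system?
Compute the Cartan integers a_ij = 2(alpha_i, alpha_j)/(alpha_j, alpha_j); the resulting 6x6 Cartan matrix is
[[2, 0, -1, 0, -1, 0], [0, 2, -1, 0, 0, 0], [-1, -1, 2, -1, 0, 0], [0, 0, -1, 2, 0, -1], [-1, 0, 0, 0, 2, 0], [0, 0, 0, -1, 0, 2]].
All simple roots have the same length, so the diagram is simply laced. The associated Dynkin diagram is a chain of 5 nodes with one extra node attached to the third node from one end (E_6), so the type is E_6.

E6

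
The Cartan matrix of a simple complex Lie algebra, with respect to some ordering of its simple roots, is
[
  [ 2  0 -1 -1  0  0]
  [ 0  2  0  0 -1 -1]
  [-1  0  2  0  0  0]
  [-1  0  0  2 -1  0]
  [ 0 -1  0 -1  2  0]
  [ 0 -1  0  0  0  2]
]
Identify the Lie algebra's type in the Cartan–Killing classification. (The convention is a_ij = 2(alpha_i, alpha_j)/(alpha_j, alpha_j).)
The matrix has rank 6 with 2's on the diagonal. Reading the off-diagonal entries as Dynkin edges (a single edge where a_ij = a_ji = -1; a double or triple edge where a_ij * a_ji = 2 or 3), the diagram is a chain of 6 nodes with single edges (A_6). One simple-root ordering that puts it in standard form is (alpha_3, alpha_1, alpha_4, alpha_5, alpha_2, alpha_6). So the algebra is type A_6, i.e. sl(7).

A_6 (sl(7))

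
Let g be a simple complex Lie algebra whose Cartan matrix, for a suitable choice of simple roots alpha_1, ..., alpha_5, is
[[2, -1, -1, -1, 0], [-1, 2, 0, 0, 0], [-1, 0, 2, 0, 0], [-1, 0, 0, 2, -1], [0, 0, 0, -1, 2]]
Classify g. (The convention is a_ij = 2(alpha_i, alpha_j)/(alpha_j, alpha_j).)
The matrix has rank 5 with 2's on the diagonal. Reading the off-diagonal entries as Dynkin edges (a single edge where a_ij = a_ji = -1; a double or triple edge where a_ij * a_ji = 2 or 3), the diagram is a chain of 3 nodes with a fork of two nodes at one end (D_5). One simple-root ordering that puts it in standard form is (alpha_5, alpha_4, alpha_1, alpha_3, alpha_2). So the algebra is type D_5, i.e. so(10).

D_5 (so(10))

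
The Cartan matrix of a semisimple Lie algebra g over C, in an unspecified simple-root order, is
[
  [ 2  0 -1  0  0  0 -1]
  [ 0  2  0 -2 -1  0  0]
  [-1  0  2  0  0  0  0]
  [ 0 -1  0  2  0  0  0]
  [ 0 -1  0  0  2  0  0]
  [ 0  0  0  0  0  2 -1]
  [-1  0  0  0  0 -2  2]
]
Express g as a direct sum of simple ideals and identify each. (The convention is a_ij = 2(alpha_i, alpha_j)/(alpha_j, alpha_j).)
The diagram associated to this matrix has two connected components: the simple roots {alpha_2, alpha_4, alpha_5} form a chain of 3 nodes with a double edge at one end; the terminal node there is the unique short simple root (B_3), and {alpha_1, alpha_3, alpha_6, alpha_7} form a chain of 4 nodes with a double edge at one end; the terminal node there is the unique short simple root (B_4). A semisimple Lie algebra decomposes uniquely as the direct sum of simple ideals, one per connected component of its Dynkin diagram, so g ≅ B_3 ⊕ B_4 (dimension 21 + 36 = 57).

B_3 + B_4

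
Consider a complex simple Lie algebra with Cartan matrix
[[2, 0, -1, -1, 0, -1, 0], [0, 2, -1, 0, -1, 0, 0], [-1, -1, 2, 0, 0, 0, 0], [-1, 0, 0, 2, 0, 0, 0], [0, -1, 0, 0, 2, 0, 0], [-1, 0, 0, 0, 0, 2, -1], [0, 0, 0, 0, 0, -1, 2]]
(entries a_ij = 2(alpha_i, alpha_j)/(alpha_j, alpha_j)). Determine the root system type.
The matrix has rank 7 with 2's on the diagonal. Reading the off-diagonal entries as Dynkin edges (a single edge where a_ij = a_ji = -1; a double or triple edge where a_ij * a_ji = 2 or 3), the diagram is a chain of 6 nodes with one extra node attached to the third node from one end (E_7). One simple-root ordering that puts it in standard form is (alpha_7, alpha_4, alpha_6, alpha_1, alpha_3, alpha_2, alpha_5). So the algebra is type E_7.

type E_7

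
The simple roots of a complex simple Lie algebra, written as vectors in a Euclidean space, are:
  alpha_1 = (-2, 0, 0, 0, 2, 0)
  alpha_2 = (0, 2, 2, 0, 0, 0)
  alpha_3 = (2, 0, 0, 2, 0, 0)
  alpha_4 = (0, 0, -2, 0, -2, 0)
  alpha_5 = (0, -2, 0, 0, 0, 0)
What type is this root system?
B_5 (so(11))

Compute the Cartan integers a_ij = 2(alpha_i, alpha_j)/(alpha_j, alpha_j); the resulting 5x5 Cartan matrix is
[[2, 0, -1, -1, 0], [0, 2, 0, -1, -2], [-1, 0, 2, 0, 0], [-1, -1, 0, 2, 0], [0, -1, 0, 0, 2]].
The roots have two lengths (squared-length ratio 2:1); the short ones are alpha_{5}. The associated Dynkin diagram is a chain of 5 nodes with a double edge at one end; the terminal node there is the unique short simple root (B_5), so the type is B_5 (the algebra so(11)).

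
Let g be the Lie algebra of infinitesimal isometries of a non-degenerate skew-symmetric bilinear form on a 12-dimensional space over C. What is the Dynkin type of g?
This is sp(12), which has dimension 12(12+1)/2 = 78 and rank 12/2 = 6. In the classification of classical Lie algebras, the symplectic algebra sp(2n) has type C_n; here n = 6, so the Dynkin diagram is a chain of 6 nodes with a double edge at one end; the terminal node there is the unique long simple root (C_6). Hence the type is C_6.

C_6 (sp(12))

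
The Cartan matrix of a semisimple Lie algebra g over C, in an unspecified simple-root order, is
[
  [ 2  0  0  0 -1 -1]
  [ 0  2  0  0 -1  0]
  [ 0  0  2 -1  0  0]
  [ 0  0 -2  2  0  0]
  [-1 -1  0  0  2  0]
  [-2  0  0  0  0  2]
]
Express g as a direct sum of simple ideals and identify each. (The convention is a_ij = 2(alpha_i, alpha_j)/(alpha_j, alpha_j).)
The diagram associated to this matrix has two connected components: the simple roots {alpha_3, alpha_4} form a chain of 2 nodes with a double edge at one end; the terminal node there is the unique short simple root (B_2), and {alpha_1, alpha_2, alpha_5, alpha_6} form a chain of 4 nodes with a double edge at one end; the terminal node there is the unique long simple root (C_4). A semisimple Lie algebra decomposes uniquely as the direct sum of simple ideals, one per connected component of its Dynkin diagram, so g ≅ B_2 ⊕ C_4 (dimension 10 + 36 = 46).

B2 ⊕ C4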